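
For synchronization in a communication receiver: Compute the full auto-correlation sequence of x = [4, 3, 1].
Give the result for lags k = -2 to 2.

r_xx[k] = sum_m x[m]*x[m+k], indexed from 0, for k = -2 to 2:
  r_xx[-2] = x[2]*x[0] = 4
  r_xx[-1] = x[1]*x[0] + x[2]*x[1] = 15
  r_xx[0] = x[0]*x[0] + x[1]*x[1] + x[2]*x[2] = 26
  r_xx[1] = x[0]*x[1] + x[1]*x[2] = 15
  r_xx[2] = x[0]*x[2] = 4
r_xx = [4, 15, 26, 15, 4]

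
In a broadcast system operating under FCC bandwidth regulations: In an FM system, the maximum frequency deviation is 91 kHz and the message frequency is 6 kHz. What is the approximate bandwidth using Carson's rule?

Carson's rule: BW = 2*(delta_f + f_m)
= 2*(91 + 6) kHz = 194 kHz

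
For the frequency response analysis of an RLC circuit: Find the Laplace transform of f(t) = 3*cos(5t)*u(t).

Standard pair: cos(wt)*u(t) <-> s/(s^2+w^2)
With w = 5: L{3*cos(5t)*u(t)} = 3s/(s^2+25)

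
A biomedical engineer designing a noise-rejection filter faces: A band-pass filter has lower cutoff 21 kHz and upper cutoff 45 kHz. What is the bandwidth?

Bandwidth = f_high - f_low
= 45 kHz - 21 kHz = 24 kHz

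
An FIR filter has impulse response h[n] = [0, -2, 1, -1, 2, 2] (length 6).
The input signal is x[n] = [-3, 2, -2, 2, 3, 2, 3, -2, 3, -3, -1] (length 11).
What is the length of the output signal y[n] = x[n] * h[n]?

For linear convolution, the output length is:
len(y) = len(x) + len(h) - 1 = 11 + 6 - 1 = 16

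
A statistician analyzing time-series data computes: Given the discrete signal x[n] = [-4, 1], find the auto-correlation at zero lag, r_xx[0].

The auto-correlation at zero lag r_xx[0] equals the signal energy.
r_xx[0] = sum of x[n]^2 = (-4)^2 + 1^2
= 16 + 1 = 17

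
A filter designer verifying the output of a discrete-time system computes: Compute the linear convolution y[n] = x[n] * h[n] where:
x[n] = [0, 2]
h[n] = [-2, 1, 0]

y[n] = sum_k x[k]*h[n-k]. Output length = len(x) + len(h) - 1 = 2 + 3 - 1 = 4.
y[0] = 0*-2 = 0
y[1] = 2*-2 + 0*1 = -4
y[2] = 2*1 + 0*0 = 2
y[3] = 2*0 = 0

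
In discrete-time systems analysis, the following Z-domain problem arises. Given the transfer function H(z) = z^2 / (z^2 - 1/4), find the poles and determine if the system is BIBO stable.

Poles are roots of the denominator: z^2 - 1/4 = 0.
Quadratic formula: z = [-(0) +/- sqrt((0)^2 - 4*(-1/4))] / 2
Discriminant = 0 + 1 = 1; sqrt = 1.
z = (0 +/- 1) / 2 => z = 1/2 or z = -1/2.
|p1| = 1/2, |p2| = 1/2.
For BIBO stability, all poles must lie inside the unit circle (|p| < 1).
System is STABLE since both |p| < 1.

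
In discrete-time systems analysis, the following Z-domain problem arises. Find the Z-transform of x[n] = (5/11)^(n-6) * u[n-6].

Time-shifting property: if X(z) = Z{x[n]}, then Z{x[n-d]} = z^(-d) * X(z)
X(z) = z/(z - 5/11) for x[n] = (5/11)^n * u[n]
Z{x[n-6]} = z^(-6) * z/(z - 5/11) = z^(-5)/(z - 5/11)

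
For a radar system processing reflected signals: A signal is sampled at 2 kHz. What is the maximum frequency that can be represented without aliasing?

The maximum frequency that can be represented without aliasing
is the Nyquist frequency: f_max = f_s / 2 = 2 kHz / 2 = 1 kHz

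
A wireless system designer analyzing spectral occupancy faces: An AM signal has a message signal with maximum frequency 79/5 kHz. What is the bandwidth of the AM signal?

In AM (double-sideband), the bandwidth is twice the message frequency.
BW = 2 * f_m = 2 * 79/5 kHz = 158/5 kHz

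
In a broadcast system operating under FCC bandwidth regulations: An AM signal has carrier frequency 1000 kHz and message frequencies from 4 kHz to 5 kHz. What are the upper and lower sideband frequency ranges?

Upper sideband (USB) = fc + [fm_low, fm_high] = 1000 + [4, 5] = [1004, 1005] kHz
Lower sideband (LSB) = fc - [fm_high, fm_low] = 1000 - [5, 4] = [995, 996] kHz
Total occupied spectrum: 995 kHz to 1005 kHz (plus carrier at 1000 kHz)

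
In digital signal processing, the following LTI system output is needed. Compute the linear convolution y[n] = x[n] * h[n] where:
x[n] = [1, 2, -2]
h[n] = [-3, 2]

y[n] = sum_k x[k]*h[n-k]. Output length = len(x) + len(h) - 1 = 3 + 2 - 1 = 4.
y[0] = 1*-3 = -3
y[1] = 2*-3 + 1*2 = -4
y[2] = -2*-3 + 2*2 = 10
y[3] = -2*2 = -4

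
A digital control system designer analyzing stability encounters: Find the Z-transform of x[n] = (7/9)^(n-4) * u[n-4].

Time-shifting property: if X(z) = Z{x[n]}, then Z{x[n-d]} = z^(-d) * X(z)
X(z) = z/(z - 7/9) for x[n] = (7/9)^n * u[n]
Z{x[n-4]} = z^(-4) * z/(z - 7/9) = z^(-3)/(z - 7/9)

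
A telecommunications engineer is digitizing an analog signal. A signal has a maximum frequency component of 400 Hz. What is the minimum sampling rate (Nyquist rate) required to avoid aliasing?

By the Nyquist-Shannon sampling theorem,
the minimum sampling rate (Nyquist rate) must be at least 2 * f_max.
Nyquist rate = 2 * 400 Hz = 800 Hz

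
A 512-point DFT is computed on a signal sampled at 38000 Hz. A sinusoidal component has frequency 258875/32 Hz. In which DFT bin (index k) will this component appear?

DFT frequency resolution = f_s/N = 38000/512 = 2375/32 Hz
Bin index k = f_signal / resolution = 258875/32 / 2375/32 = 109
The signal frequency 258875/32 Hz falls in DFT bin k = 109.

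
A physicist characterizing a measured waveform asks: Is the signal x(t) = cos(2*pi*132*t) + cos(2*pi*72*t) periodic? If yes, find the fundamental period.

f1 = 132 Hz, f2 = 72 Hz
Period T1 = 1/132, T2 = 1/72
Ratio T1/T2 = 72/132, which is rational.
The signal is periodic with fundamental period T = 1/GCD(132,72) = 1/12 s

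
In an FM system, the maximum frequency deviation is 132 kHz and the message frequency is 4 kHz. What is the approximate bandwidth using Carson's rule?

Carson's rule: BW = 2*(delta_f + f_m)
= 2*(132 + 4) kHz = 272 kHz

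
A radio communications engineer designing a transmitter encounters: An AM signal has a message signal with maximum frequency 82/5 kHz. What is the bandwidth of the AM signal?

In AM (double-sideband), the bandwidth is twice the message frequency.
BW = 2 * f_m = 2 * 82/5 kHz = 164/5 kHz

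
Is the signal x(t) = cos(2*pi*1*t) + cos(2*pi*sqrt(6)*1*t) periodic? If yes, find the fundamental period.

f1 = 1 Hz, f2 = 1*sqrt(6) Hz
Ratio f2/f1 = sqrt(6), which is irrational.
Since the frequency ratio is irrational, no common period exists.
The signal is not periodic.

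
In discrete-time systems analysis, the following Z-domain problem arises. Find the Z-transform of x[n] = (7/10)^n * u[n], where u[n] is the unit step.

The Z-transform of a^n * u[n] is z/(z-a) for |z| > |a|.
Here a = 7/10, so X(z) = z/(z - (7/10)) = 10z/(10z - 7)
ROC: |z| > 7/10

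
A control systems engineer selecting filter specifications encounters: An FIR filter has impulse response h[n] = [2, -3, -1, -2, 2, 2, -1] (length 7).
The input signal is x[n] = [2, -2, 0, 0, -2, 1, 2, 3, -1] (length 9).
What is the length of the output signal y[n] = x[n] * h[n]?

For linear convolution, the output length is:
len(y) = len(x) + len(h) - 1 = 9 + 7 - 1 = 15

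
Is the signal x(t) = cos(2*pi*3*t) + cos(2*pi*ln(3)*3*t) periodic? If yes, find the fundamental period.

f1 = 3 Hz, f2 = 3*ln(3) Hz
Ratio f2/f1 = ln(3), which is irrational.
Since the frequency ratio is irrational, no common period exists.
The signal is not periodic.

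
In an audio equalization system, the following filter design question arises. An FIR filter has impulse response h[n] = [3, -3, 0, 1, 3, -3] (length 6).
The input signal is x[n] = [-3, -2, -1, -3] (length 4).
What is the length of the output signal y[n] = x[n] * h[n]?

For linear convolution, the output length is:
len(y) = len(x) + len(h) - 1 = 4 + 6 - 1 = 9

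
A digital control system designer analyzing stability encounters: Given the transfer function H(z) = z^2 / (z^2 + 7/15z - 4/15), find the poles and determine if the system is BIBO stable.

Poles are roots of the denominator: z^2 + 7/15z - 4/15 = 0.
Quadratic formula: z = [-(7/15) +/- sqrt((7/15)^2 - 4*(-4/15))] / 2
Discriminant = 49/225 + 16/15 = 289/225; sqrt = 17/15.
z = (-7/15 +/- 17/15) / 2 => z = 1/3 or z = -4/5.
|p1| = 1/3, |p2| = 4/5.
For BIBO stability, all poles must lie inside the unit circle (|p| < 1).
System is STABLE since both |p| < 1.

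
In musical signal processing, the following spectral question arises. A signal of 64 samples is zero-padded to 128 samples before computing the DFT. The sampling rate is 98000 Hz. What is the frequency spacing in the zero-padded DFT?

Original DFT: N = 64, resolution = f_s/N = 98000/64 = 6125/4 Hz
Zero-padded DFT: N = 128, resolution = f_s/N = 98000/128 = 6125/8 Hz
Zero-padding interpolates the spectrum (finer frequency grid)
but does NOT improve the true spectral resolution (ability to resolve close frequencies).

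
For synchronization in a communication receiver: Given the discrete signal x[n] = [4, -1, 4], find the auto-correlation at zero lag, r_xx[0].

The auto-correlation at zero lag r_xx[0] equals the signal energy.
r_xx[0] = sum of x[n]^2 = 4^2 + (-1)^2 + 4^2
= 16 + 1 + 16 = 33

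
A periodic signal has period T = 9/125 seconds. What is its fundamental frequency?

The fundamental frequency is the reciprocal of the period.
f = 1/T = 1/(9/125) = 125/9 Hz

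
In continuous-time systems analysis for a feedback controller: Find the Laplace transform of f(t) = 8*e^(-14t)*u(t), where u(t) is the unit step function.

Standard Laplace transform pair:
e^(-at)*u(t) <-> 1/(s+a)
With a = 14: L{8*e^(-14t)*u(t)} = 8/(s+14), ROC: Re(s) > -14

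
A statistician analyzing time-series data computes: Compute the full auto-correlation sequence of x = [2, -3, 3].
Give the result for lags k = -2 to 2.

r_xx[k] = sum_m x[m]*x[m+k], indexed from 0, for k = -2 to 2:
  r_xx[-2] = x[2]*x[0] = 6
  r_xx[-1] = x[1]*x[0] + x[2]*x[1] = -15
  r_xx[0] = x[0]*x[0] + x[1]*x[1] + x[2]*x[2] = 22
  r_xx[1] = x[0]*x[1] + x[1]*x[2] = -15
  r_xx[2] = x[0]*x[2] = 6
r_xx = [6, -15, 22, -15, 6]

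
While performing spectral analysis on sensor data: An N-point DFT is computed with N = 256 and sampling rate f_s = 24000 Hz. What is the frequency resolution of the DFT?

DFT frequency resolution = f_s / N
= 24000 / 256 = 375/4 Hz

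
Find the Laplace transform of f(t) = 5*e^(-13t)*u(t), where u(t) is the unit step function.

Standard Laplace transform pair:
e^(-at)*u(t) <-> 1/(s+a)
With a = 13: L{5*e^(-13t)*u(t)} = 5/(s+13), ROC: Re(s) > -13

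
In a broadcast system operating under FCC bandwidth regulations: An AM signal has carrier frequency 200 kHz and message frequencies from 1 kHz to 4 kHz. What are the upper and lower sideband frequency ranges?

Upper sideband (USB) = fc + [fm_low, fm_high] = 200 + [1, 4] = [201, 204] kHz
Lower sideband (LSB) = fc - [fm_high, fm_low] = 200 - [4, 1] = [196, 199] kHz
Total occupied spectrum: 196 kHz to 204 kHz (plus carrier at 200 kHz)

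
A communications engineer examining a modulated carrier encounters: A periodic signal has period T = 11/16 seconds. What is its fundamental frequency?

The fundamental frequency is the reciprocal of the period.
f = 1/T = 1/(11/16) = 16/11 Hz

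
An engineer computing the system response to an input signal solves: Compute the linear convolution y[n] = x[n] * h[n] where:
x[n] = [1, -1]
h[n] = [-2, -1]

y[n] = sum_k x[k]*h[n-k]. Output length = len(x) + len(h) - 1 = 2 + 2 - 1 = 3.
y[0] = 1*-2 = -2
y[1] = -1*-2 + 1*-1 = 1
y[2] = -1*-1 = 1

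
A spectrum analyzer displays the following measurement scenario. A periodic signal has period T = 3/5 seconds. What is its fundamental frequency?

The fundamental frequency is the reciprocal of the period.
f = 1/T = 1/(3/5) = 5/3 Hz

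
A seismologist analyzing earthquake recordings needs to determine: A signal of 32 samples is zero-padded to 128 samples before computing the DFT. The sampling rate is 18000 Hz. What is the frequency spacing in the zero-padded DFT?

Original DFT: N = 32, resolution = f_s/N = 18000/32 = 1125/2 Hz
Zero-padded DFT: N = 128, resolution = f_s/N = 18000/128 = 1125/8 Hz
Zero-padding interpolates the spectrum (finer frequency grid)
but does NOT improve the true spectral resolution (ability to resolve close frequencies).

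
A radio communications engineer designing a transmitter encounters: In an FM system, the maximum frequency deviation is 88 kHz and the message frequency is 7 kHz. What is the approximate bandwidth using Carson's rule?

Carson's rule: BW = 2*(delta_f + f_m)
= 2*(88 + 7) kHz = 190 kHz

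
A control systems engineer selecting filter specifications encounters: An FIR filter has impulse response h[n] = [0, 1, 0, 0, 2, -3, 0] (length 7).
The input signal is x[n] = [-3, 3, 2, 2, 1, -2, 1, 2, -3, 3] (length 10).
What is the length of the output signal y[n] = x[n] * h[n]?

For linear convolution, the output length is:
len(y) = len(x) + len(h) - 1 = 10 + 7 - 1 = 16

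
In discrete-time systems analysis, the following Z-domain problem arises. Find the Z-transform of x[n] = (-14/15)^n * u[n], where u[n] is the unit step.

The Z-transform of a^n * u[n] is z/(z-a) for |z| > |a|.
Here a = -14/15, so X(z) = z/(z - (-14/15)) = 15z/(15z + 14)
ROC: |z| > 14/15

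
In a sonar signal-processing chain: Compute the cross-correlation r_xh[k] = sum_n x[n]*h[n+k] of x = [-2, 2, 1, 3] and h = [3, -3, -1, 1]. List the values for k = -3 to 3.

Both sequences indexed from 0 and zero outside their support.
Lags with overlap: k = -3 to 3.
  r_xh[-3] = x[3]*h[0] = 9
  r_xh[-2] = x[2]*h[0] + x[3]*h[1] = -6
  r_xh[-1] = x[1]*h[0] + x[2]*h[1] + x[3]*h[2] = 0
  r_xh[0] = x[0]*h[0] + x[1]*h[1] + x[2]*h[2] + x[3]*h[3] = -10
  r_xh[1] = x[0]*h[1] + x[1]*h[2] + x[2]*h[3] = 5
  r_xh[2] = x[0]*h[2] + x[1]*h[3] = 4
  r_xh[3] = x[0]*h[3] = -2
r_xh = [9, -6, 0, -10, 5, 4, -2] (for k = -3, ..., 3)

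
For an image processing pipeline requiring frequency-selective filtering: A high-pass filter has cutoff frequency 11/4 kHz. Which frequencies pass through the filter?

A high-pass filter passes all frequencies above the cutoff frequency 11/4 kHz and attenuates lower frequencies.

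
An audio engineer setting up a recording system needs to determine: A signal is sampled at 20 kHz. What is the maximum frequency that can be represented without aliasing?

The maximum frequency that can be represented without aliasing
is the Nyquist frequency: f_max = f_s / 2 = 20 kHz / 2 = 10 kHz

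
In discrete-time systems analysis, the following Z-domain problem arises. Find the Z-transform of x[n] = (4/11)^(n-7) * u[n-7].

Time-shifting property: if X(z) = Z{x[n]}, then Z{x[n-d]} = z^(-d) * X(z)
X(z) = z/(z - 4/11) for x[n] = (4/11)^n * u[n]
Z{x[n-7]} = z^(-7) * z/(z - 4/11) = z^(-6)/(z - 4/11)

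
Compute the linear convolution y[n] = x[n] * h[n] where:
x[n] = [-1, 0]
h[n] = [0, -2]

y[n] = sum_k x[k]*h[n-k]. Output length = len(x) + len(h) - 1 = 2 + 2 - 1 = 3.
y[0] = -1*0 = 0
y[1] = 0*0 + -1*-2 = 2
y[2] = 0*-2 = 0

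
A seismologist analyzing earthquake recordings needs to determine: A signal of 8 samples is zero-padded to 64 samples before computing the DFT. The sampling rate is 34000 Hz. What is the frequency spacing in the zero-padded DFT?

Original DFT: N = 8, resolution = f_s/N = 34000/8 = 4250 Hz
Zero-padded DFT: N = 64, resolution = f_s/N = 34000/64 = 2125/4 Hz
Zero-padding interpolates the spectrum (finer frequency grid)
but does NOT improve the true spectral resolution (ability to resolve close frequencies).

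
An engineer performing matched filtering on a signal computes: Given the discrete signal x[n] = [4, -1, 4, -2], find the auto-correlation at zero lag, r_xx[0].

The auto-correlation at zero lag r_xx[0] equals the signal energy.
r_xx[0] = sum of x[n]^2 = 4^2 + (-1)^2 + 4^2 + (-2)^2
= 16 + 1 + 16 + 4 = 37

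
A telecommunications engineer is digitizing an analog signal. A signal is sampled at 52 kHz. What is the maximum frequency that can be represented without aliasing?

The maximum frequency that can be represented without aliasing
is the Nyquist frequency: f_max = f_s / 2 = 52 kHz / 2 = 26 kHz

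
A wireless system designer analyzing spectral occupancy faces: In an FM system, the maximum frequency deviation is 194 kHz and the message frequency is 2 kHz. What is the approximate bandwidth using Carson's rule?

Carson's rule: BW = 2*(delta_f + f_m)
= 2*(194 + 2) kHz = 392 kHz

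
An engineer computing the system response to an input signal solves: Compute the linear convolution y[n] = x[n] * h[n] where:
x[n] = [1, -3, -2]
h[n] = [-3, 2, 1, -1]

y[n] = sum_k x[k]*h[n-k]. Output length = len(x) + len(h) - 1 = 3 + 4 - 1 = 6.
y[0] = 1*-3 = -3
y[1] = -3*-3 + 1*2 = 11
y[2] = -2*-3 + -3*2 + 1*1 = 1
y[3] = -2*2 + -3*1 + 1*-1 = -8
y[4] = -2*1 + -3*-1 = 1
y[5] = -2*-1 = 2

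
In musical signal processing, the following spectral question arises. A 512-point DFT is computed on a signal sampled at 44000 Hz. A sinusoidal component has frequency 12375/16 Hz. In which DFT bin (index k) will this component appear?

DFT frequency resolution = f_s/N = 44000/512 = 1375/16 Hz
Bin index k = f_signal / resolution = 12375/16 / 1375/16 = 9
The signal frequency 12375/16 Hz falls in DFT bin k = 9.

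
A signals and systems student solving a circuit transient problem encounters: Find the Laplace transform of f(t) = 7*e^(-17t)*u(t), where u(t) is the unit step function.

Standard Laplace transform pair:
e^(-at)*u(t) <-> 1/(s+a)
With a = 17: L{7*e^(-17t)*u(t)} = 7/(s+17), ROC: Re(s) > -17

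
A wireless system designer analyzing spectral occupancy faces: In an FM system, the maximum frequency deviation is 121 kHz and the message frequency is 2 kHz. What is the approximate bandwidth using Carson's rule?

Carson's rule: BW = 2*(delta_f + f_m)
= 2*(121 + 2) kHz = 246 kHz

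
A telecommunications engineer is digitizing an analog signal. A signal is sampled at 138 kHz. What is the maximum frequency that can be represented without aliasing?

The maximum frequency that can be represented without aliasing
is the Nyquist frequency: f_max = f_s / 2 = 138 kHz / 2 = 69 kHz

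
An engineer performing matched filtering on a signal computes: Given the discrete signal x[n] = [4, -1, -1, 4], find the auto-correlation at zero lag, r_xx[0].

The auto-correlation at zero lag r_xx[0] equals the signal energy.
r_xx[0] = sum of x[n]^2 = 4^2 + (-1)^2 + (-1)^2 + 4^2
= 16 + 1 + 1 + 16 = 34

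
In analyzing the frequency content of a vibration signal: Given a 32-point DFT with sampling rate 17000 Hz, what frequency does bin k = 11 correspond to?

The frequency of DFT bin k is: f_k = k * f_s / N
f_11 = 11 * 17000 / 32 = 23375/4 Hz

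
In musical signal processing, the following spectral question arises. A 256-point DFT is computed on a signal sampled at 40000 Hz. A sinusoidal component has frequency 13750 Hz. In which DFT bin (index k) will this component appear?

DFT frequency resolution = f_s/N = 40000/256 = 625/4 Hz
Bin index k = f_signal / resolution = 13750 / 625/4 = 88
The signal frequency 13750 Hz falls in DFT bin k = 88.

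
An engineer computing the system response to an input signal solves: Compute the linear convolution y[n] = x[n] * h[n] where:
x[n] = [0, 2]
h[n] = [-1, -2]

y[n] = sum_k x[k]*h[n-k]. Output length = len(x) + len(h) - 1 = 2 + 2 - 1 = 3.
y[0] = 0*-1 = 0
y[1] = 2*-1 + 0*-2 = -2
y[2] = 2*-2 = -4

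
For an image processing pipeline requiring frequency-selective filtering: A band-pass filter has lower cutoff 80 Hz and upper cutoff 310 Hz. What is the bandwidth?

Bandwidth = f_high - f_low
= 310 Hz - 80 Hz = 230 Hz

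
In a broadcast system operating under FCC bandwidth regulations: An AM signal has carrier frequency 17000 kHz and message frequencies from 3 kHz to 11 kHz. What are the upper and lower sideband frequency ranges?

Upper sideband (USB) = fc + [fm_low, fm_high] = 17000 + [3, 11] = [17003, 17011] kHz
Lower sideband (LSB) = fc - [fm_high, fm_low] = 17000 - [11, 3] = [16989, 16997] kHz
Total occupied spectrum: 16989 kHz to 17011 kHz (plus carrier at 17000 kHz)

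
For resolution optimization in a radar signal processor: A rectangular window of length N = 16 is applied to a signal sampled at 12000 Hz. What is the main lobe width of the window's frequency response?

For a rectangular window of length N,
the main lobe width in frequency is 2*f_s/N.
= 2*12000/16 = 1500 Hz
This determines the minimum frequency separation for resolving two sinusoids.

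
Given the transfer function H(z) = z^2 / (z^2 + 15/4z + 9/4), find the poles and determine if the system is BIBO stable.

Poles are roots of the denominator: z^2 + 15/4z + 9/4 = 0.
Quadratic formula: z = [-(15/4) +/- sqrt((15/4)^2 - 4*(9/4))] / 2
Discriminant = 225/16 - 9 = 81/16; sqrt = 9/4.
z = (-15/4 +/- 9/4) / 2 => z = -3/4 or z = -3.
|p1| = 3, |p2| = 3/4.
For BIBO stability, all poles must lie inside the unit circle (|p| < 1).
System is UNSTABLE since at least one |p| >= 1.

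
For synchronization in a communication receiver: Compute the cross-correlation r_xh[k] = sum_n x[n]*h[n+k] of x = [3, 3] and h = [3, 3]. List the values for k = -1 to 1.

Both sequences indexed from 0 and zero outside their support.
Lags with overlap: k = -1 to 1.
  r_xh[-1] = x[1]*h[0] = 9
  r_xh[0] = x[0]*h[0] + x[1]*h[1] = 18
  r_xh[1] = x[0]*h[1] = 9
r_xh = [9, 18, 9] (for k = -1, ..., 1)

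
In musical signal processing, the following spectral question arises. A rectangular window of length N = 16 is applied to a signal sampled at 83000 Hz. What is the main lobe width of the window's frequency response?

For a rectangular window of length N,
the main lobe width in frequency is 2*f_s/N.
= 2*83000/16 = 10375 Hz
This determines the minimum frequency separation for resolving two sinusoids.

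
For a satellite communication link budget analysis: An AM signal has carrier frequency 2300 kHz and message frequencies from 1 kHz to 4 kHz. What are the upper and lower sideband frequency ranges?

Upper sideband (USB) = fc + [fm_low, fm_high] = 2300 + [1, 4] = [2301, 2304] kHz
Lower sideband (LSB) = fc - [fm_high, fm_low] = 2300 - [4, 1] = [2296, 2299] kHz
Total occupied spectrum: 2296 kHz to 2304 kHz (plus carrier at 2300 kHz)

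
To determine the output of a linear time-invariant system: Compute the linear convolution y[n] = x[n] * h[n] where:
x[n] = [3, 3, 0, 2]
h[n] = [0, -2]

y[n] = sum_k x[k]*h[n-k]. Output length = len(x) + len(h) - 1 = 4 + 2 - 1 = 5.
y[0] = 3*0 = 0
y[1] = 3*0 + 3*-2 = -6
y[2] = 0*0 + 3*-2 = -6
y[3] = 2*0 + 0*-2 = 0
y[4] = 2*-2 = -4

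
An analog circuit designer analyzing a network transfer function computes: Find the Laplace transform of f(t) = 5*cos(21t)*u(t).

Standard pair: cos(wt)*u(t) <-> s/(s^2+w^2)
With w = 21: L{5*cos(21t)*u(t)} = 5s/(s^2+441)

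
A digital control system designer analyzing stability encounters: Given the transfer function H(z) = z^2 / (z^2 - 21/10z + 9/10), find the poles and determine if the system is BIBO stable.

Poles are roots of the denominator: z^2 - 21/10z + 9/10 = 0.
Quadratic formula: z = [-(-21/10) +/- sqrt((-21/10)^2 - 4*(9/10))] / 2
Discriminant = 441/100 - 18/5 = 81/100; sqrt = 9/10.
z = (21/10 +/- 9/10) / 2 => z = 3/2 or z = 3/5.
|p1| = 3/2, |p2| = 3/5.
For BIBO stability, all poles must lie inside the unit circle (|p| < 1).
System is UNSTABLE since at least one |p| >= 1.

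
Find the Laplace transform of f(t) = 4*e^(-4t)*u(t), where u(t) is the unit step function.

Standard Laplace transform pair:
e^(-at)*u(t) <-> 1/(s+a)
With a = 4: L{4*e^(-4t)*u(t)} = 4/(s+4), ROC: Re(s) > -4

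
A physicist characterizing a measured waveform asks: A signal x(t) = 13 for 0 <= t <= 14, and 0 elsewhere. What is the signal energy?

Energy = integral of |x(t)|^2 dt over the signal duration
= 13^2 * 14 = 169 * 14 = 2366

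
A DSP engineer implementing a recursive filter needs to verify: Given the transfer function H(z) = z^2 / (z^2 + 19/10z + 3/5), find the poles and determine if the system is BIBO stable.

Poles are roots of the denominator: z^2 + 19/10z + 3/5 = 0.
Quadratic formula: z = [-(19/10) +/- sqrt((19/10)^2 - 4*(3/5))] / 2
Discriminant = 361/100 - 12/5 = 121/100; sqrt = 11/10.
z = (-19/10 +/- 11/10) / 2 => z = -2/5 or z = -3/2.
|p1| = 3/2, |p2| = 2/5.
For BIBO stability, all poles must lie inside the unit circle (|p| < 1).
System is UNSTABLE since at least one |p| >= 1.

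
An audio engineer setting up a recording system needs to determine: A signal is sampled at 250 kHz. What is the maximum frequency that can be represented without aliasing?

The maximum frequency that can be represented without aliasing
is the Nyquist frequency: f_max = f_s / 2 = 250 kHz / 2 = 125 kHz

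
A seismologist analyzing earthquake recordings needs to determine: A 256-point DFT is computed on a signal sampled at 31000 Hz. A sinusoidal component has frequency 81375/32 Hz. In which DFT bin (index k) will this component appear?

DFT frequency resolution = f_s/N = 31000/256 = 3875/32 Hz
Bin index k = f_signal / resolution = 81375/32 / 3875/32 = 21
The signal frequency 81375/32 Hz falls in DFT bin k = 21.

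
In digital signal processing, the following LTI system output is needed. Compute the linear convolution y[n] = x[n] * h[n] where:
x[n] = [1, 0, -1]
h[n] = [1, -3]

y[n] = sum_k x[k]*h[n-k]. Output length = len(x) + len(h) - 1 = 3 + 2 - 1 = 4.
y[0] = 1*1 = 1
y[1] = 0*1 + 1*-3 = -3
y[2] = -1*1 + 0*-3 = -1
y[3] = -1*-3 = 3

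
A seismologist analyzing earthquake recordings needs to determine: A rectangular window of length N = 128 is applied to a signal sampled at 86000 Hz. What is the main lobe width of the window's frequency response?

For a rectangular window of length N,
the main lobe width in frequency is 2*f_s/N.
= 2*86000/128 = 5375/4 Hz
This determines the minimum frequency separation for resolving two sinusoids.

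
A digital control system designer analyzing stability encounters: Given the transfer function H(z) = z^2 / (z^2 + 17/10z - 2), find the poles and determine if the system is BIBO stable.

Poles are roots of the denominator: z^2 + 17/10z - 2 = 0.
Quadratic formula: z = [-(17/10) +/- sqrt((17/10)^2 - 4*(-2))] / 2
Discriminant = 289/100 + 8 = 1089/100; sqrt = 33/10.
z = (-17/10 +/- 33/10) / 2 => z = 4/5 or z = -5/2.
|p1| = 5/2, |p2| = 4/5.
For BIBO stability, all poles must lie inside the unit circle (|p| < 1).
System is UNSTABLE since at least one |p| >= 1.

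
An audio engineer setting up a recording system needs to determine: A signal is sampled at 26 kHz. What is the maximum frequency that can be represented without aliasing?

The maximum frequency that can be represented without aliasing
is the Nyquist frequency: f_max = f_s / 2 = 26 kHz / 2 = 13 kHz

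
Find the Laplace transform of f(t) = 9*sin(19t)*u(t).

Standard pair: sin(wt)*u(t) <-> w/(s^2+w^2)
With w = 19: L{9*sin(19t)*u(t)} = 171/(s^2+361)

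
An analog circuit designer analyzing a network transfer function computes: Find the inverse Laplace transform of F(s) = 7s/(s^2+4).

Standard pair: s/(s^2+w^2) <-> cos(wt)*u(t)
With k=7, w=2: f(t) = 7*cos(2t)*u(t)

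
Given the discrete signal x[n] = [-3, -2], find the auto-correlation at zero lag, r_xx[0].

The auto-correlation at zero lag r_xx[0] equals the signal energy.
r_xx[0] = sum of x[n]^2 = (-3)^2 + (-2)^2
= 9 + 4 = 13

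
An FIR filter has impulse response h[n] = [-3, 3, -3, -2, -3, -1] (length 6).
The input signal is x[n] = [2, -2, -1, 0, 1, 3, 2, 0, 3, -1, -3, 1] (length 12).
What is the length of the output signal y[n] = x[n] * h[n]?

For linear convolution, the output length is:
len(y) = len(x) + len(h) - 1 = 12 + 6 - 1 = 17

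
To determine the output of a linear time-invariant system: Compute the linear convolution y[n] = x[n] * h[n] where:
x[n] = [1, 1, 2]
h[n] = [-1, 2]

y[n] = sum_k x[k]*h[n-k]. Output length = len(x) + len(h) - 1 = 3 + 2 - 1 = 4.
y[0] = 1*-1 = -1
y[1] = 1*-1 + 1*2 = 1
y[2] = 2*-1 + 1*2 = 0
y[3] = 2*2 = 4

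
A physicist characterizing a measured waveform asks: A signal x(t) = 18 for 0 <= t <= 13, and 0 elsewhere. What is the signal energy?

Energy = integral of |x(t)|^2 dt over the signal duration
= 18^2 * 13 = 324 * 13 = 4212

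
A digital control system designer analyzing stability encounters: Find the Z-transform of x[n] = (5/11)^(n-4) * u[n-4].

Time-shifting property: if X(z) = Z{x[n]}, then Z{x[n-d]} = z^(-d) * X(z)
X(z) = z/(z - 5/11) for x[n] = (5/11)^n * u[n]
Z{x[n-4]} = z^(-4) * z/(z - 5/11) = z^(-3)/(z - 5/11)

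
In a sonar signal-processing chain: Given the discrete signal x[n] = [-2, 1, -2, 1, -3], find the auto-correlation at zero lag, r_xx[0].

The auto-correlation at zero lag r_xx[0] equals the signal energy.
r_xx[0] = sum of x[n]^2 = (-2)^2 + 1^2 + (-2)^2 + 1^2 + (-3)^2
= 4 + 1 + 4 + 1 + 9 = 19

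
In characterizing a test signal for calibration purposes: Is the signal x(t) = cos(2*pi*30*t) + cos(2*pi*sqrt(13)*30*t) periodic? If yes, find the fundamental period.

f1 = 30 Hz, f2 = 30*sqrt(13) Hz
Ratio f2/f1 = sqrt(13), which is irrational.
Since the frequency ratio is irrational, no common period exists.
The signal is not periodic.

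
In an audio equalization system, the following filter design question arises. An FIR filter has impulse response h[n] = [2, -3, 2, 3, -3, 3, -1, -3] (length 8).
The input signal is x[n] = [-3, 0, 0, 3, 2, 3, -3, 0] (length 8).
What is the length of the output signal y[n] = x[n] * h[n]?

For linear convolution, the output length is:
len(y) = len(x) + len(h) - 1 = 8 + 8 - 1 = 15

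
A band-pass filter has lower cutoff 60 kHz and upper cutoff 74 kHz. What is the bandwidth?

Bandwidth = f_high - f_low
= 74 kHz - 60 kHz = 14 kHz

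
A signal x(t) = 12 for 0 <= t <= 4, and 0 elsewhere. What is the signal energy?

Energy = integral of |x(t)|^2 dt over the signal duration
= 12^2 * 4 = 144 * 4 = 576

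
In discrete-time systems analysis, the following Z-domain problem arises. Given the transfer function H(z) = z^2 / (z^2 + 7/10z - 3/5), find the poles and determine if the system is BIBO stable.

Poles are roots of the denominator: z^2 + 7/10z - 3/5 = 0.
Quadratic formula: z = [-(7/10) +/- sqrt((7/10)^2 - 4*(-3/5))] / 2
Discriminant = 49/100 + 12/5 = 289/100; sqrt = 17/10.
z = (-7/10 +/- 17/10) / 2 => z = 1/2 or z = -6/5.
|p1| = 6/5, |p2| = 1/2.
For BIBO stability, all poles must lie inside the unit circle (|p| < 1).
System is UNSTABLE since at least one |p| >= 1.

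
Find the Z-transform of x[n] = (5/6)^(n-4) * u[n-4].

Time-shifting property: if X(z) = Z{x[n]}, then Z{x[n-d]} = z^(-d) * X(z)
X(z) = z/(z - 5/6) for x[n] = (5/6)^n * u[n]
Z{x[n-4]} = z^(-4) * z/(z - 5/6) = z^(-3)/(z - 5/6)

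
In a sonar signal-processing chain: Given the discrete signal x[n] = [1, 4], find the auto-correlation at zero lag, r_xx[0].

The auto-correlation at zero lag r_xx[0] equals the signal energy.
r_xx[0] = sum of x[n]^2 = 1^2 + 4^2
= 1 + 16 = 17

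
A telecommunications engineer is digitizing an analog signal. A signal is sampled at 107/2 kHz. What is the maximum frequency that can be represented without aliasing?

The maximum frequency that can be represented without aliasing
is the Nyquist frequency: f_max = f_s / 2 = 107/2 kHz / 2 = 107/4 kHz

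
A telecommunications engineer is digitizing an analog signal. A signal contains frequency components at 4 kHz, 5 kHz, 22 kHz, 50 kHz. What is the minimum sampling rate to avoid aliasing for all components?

The highest frequency component is f_max = 50 kHz.
Nyquist rate = 2 * f_max = 2 * 50 kHz = 100 kHz.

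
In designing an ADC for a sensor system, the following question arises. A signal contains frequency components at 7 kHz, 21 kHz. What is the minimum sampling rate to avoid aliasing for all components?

The highest frequency component is f_max = 21 kHz.
Nyquist rate = 2 * f_max = 2 * 21 kHz = 42 kHz.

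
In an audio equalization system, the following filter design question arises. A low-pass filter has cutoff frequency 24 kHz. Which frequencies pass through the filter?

A low-pass filter passes all frequencies below the cutoff frequency 24 kHz and attenuates higher frequencies.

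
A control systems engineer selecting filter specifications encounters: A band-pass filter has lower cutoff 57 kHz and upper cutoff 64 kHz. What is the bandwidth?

Bandwidth = f_high - f_low
= 64 kHz - 57 kHz = 7 kHz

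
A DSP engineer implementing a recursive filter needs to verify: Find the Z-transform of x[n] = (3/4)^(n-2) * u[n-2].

Time-shifting property: if X(z) = Z{x[n]}, then Z{x[n-d]} = z^(-d) * X(z)
X(z) = z/(z - 3/4) for x[n] = (3/4)^n * u[n]
Z{x[n-2]} = z^(-2) * z/(z - 3/4) = z^(-1)/(z - 3/4)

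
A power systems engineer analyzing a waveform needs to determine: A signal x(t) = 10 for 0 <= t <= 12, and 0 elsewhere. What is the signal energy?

Energy = integral of |x(t)|^2 dt over the signal duration
= 10^2 * 12 = 100 * 12 = 1200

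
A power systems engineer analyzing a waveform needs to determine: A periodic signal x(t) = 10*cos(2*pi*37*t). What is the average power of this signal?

Average power of A*cos(wt) is A^2/2.
P = 10^2 / 2 = 100/2 = 50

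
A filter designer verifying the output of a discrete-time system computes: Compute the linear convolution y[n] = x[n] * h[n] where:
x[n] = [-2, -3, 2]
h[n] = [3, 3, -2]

y[n] = sum_k x[k]*h[n-k]. Output length = len(x) + len(h) - 1 = 3 + 3 - 1 = 5.
y[0] = -2*3 = -6
y[1] = -3*3 + -2*3 = -15
y[2] = 2*3 + -3*3 + -2*-2 = 1
y[3] = 2*3 + -3*-2 = 12
y[4] = 2*-2 = -4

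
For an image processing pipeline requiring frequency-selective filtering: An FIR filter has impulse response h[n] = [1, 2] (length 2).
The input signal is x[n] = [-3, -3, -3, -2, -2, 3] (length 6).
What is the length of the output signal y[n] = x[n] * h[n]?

For linear convolution, the output length is:
len(y) = len(x) + len(h) - 1 = 6 + 2 - 1 = 7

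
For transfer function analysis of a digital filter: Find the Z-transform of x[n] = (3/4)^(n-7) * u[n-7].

Time-shifting property: if X(z) = Z{x[n]}, then Z{x[n-d]} = z^(-d) * X(z)
X(z) = z/(z - 3/4) for x[n] = (3/4)^n * u[n]
Z{x[n-7]} = z^(-7) * z/(z - 3/4) = z^(-6)/(z - 3/4)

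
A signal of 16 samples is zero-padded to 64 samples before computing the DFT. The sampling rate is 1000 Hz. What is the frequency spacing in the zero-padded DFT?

Original DFT: N = 16, resolution = f_s/N = 1000/16 = 125/2 Hz
Zero-padded DFT: N = 64, resolution = f_s/N = 1000/64 = 125/8 Hz
Zero-padding interpolates the spectrum (finer frequency grid)
but does NOT improve the true spectral resolution (ability to resolve close frequencies).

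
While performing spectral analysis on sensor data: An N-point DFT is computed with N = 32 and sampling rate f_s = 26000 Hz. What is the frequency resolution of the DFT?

DFT frequency resolution = f_s / N
= 26000 / 32 = 1625/2 Hz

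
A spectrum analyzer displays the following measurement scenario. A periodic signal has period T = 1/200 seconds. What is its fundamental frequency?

The fundamental frequency is the reciprocal of the period.
f = 1/T = 1/(1/200) = 200 Hz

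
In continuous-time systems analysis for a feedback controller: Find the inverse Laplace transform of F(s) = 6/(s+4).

Standard pair: k/(s+a) <-> k*e^(-at)*u(t)
With k=6, a=4: f(t) = 6*e^(-4t)*u(t)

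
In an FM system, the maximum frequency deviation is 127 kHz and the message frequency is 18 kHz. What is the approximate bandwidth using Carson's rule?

Carson's rule: BW = 2*(delta_f + f_m)
= 2*(127 + 18) kHz = 290 kHz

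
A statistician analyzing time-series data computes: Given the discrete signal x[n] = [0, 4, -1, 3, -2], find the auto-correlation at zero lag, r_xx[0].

The auto-correlation at zero lag r_xx[0] equals the signal energy.
r_xx[0] = sum of x[n]^2 = 0^2 + 4^2 + (-1)^2 + 3^2 + (-2)^2
= 0 + 16 + 1 + 9 + 4 = 30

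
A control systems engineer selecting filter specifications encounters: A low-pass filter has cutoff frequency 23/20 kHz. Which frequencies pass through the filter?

A low-pass filter passes all frequencies below the cutoff frequency 23/20 kHz and attenuates higher frequencies.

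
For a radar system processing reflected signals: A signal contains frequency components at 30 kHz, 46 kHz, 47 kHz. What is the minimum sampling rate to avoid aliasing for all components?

The highest frequency component is f_max = 47 kHz.
Nyquist rate = 2 * f_max = 2 * 47 kHz = 94 kHz.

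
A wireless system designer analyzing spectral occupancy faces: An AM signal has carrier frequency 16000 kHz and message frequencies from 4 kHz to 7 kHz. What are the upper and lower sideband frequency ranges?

Upper sideband (USB) = fc + [fm_low, fm_high] = 16000 + [4, 7] = [16004, 16007] kHz
Lower sideband (LSB) = fc - [fm_high, fm_low] = 16000 - [7, 4] = [15993, 15996] kHz
Total occupied spectrum: 15993 kHz to 16007 kHz (plus carrier at 16000 kHz)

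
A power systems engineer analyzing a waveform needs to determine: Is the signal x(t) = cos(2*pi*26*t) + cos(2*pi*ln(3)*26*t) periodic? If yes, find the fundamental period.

f1 = 26 Hz, f2 = 26*ln(3) Hz
Ratio f2/f1 = ln(3), which is irrational.
Since the frequency ratio is irrational, no common period exists.
The signal is not periodic.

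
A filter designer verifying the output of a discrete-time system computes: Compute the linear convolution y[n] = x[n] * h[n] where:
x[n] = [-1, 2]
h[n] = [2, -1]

y[n] = sum_k x[k]*h[n-k]. Output length = len(x) + len(h) - 1 = 2 + 2 - 1 = 3.
y[0] = -1*2 = -2
y[1] = 2*2 + -1*-1 = 5
y[2] = 2*-1 = -2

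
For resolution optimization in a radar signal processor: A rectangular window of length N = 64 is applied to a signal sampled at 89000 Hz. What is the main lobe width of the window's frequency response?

For a rectangular window of length N,
the main lobe width in frequency is 2*f_s/N.
= 2*89000/64 = 11125/4 Hz
This determines the minimum frequency separation for resolving two sinusoids.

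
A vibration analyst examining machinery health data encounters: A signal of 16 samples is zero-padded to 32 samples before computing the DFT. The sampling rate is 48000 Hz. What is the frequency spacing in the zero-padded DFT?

Original DFT: N = 16, resolution = f_s/N = 48000/16 = 3000 Hz
Zero-padded DFT: N = 32, resolution = f_s/N = 48000/32 = 1500 Hz
Zero-padding interpolates the spectrum (finer frequency grid)
but does NOT improve the true spectral resolution (ability to resolve close frequencies).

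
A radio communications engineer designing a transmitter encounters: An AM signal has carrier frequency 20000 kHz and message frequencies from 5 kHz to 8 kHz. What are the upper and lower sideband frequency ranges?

Upper sideband (USB) = fc + [fm_low, fm_high] = 20000 + [5, 8] = [20005, 20008] kHz
Lower sideband (LSB) = fc - [fm_high, fm_low] = 20000 - [8, 5] = [19992, 19995] kHz
Total occupied spectrum: 19992 kHz to 20008 kHz (plus carrier at 20000 kHz)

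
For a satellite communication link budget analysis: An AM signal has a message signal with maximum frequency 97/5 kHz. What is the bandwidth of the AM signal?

In AM (double-sideband), the bandwidth is twice the message frequency.
BW = 2 * f_m = 2 * 97/5 kHz = 194/5 kHz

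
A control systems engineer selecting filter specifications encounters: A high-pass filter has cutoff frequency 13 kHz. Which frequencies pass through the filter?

A high-pass filter passes all frequencies above the cutoff frequency 13 kHz and attenuates lower frequencies.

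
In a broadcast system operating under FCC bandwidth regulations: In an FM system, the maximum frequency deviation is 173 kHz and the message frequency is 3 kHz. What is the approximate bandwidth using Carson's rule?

Carson's rule: BW = 2*(delta_f + f_m)
= 2*(173 + 3) kHz = 352 kHz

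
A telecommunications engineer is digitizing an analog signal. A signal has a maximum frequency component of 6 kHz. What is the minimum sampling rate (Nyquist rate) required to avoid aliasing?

By the Nyquist-Shannon sampling theorem,
the minimum sampling rate (Nyquist rate) must be at least 2 * f_max.
Nyquist rate = 2 * 6 kHz = 12 kHz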